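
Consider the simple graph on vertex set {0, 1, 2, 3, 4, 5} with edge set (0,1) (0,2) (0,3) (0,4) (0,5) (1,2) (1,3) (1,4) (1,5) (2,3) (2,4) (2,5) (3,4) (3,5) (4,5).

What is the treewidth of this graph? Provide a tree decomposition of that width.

With just one bag of size 6, the width is 6 − 1 = 5, so tw(G) ≤ 5. Conversely, {0, 1, 2, 3, 4, 5} is a clique of size 6, and the vertices of any clique must share a bag in every tree decomposition; so some bag has ≥ 6 vertices and tw(G) ≥ 5. The upper and lower bounds meet at 5, so that is the treewidth.

Treewidth 5.
One optimal decomposition is:
Bags: B1 = {0, 1, 2, 3, 4, 5}
Tree: (single bag)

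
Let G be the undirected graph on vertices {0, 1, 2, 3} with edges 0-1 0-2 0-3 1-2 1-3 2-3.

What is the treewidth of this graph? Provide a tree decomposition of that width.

With just one bag of size 4, the width is 4 − 1 = 3, so tw(G) ≤ 3. On the other hand G contains the 4-clique {0, 1, 2, 3}. A clique must lie in a single bag of any decomposition, so no decomposition can have width below 3. The upper and lower bounds meet at 3, so that is the treewidth.

Treewidth 3.
Bags: B1 = {0, 1, 2, 3}
Tree: (single bag)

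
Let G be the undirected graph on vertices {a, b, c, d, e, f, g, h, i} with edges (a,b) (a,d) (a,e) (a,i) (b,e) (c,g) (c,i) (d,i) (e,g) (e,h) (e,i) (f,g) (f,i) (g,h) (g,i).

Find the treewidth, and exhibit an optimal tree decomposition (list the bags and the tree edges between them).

Treewidth 2.
Bags: B1 = {e, g, i}  B2 = {c, g, i}  B3 = {a, e, i}  B4 = {a, d, i}  B5 = {e, g, h}  B6 = {a, b, e}  B7 = {f, g, i}
Tree: B1–B2, B1–B3, B3–B4, B1–B5, B3–B6, B1–B7

Each bag holds 3 vertices, so the decomposition has width 2, which upper-bounds the treewidth. For the lower bound, the 3 vertices {e, g, h} are pairwise adjacent, and any tree decomposition puts a clique entirely inside one bag — forcing width ≥ 2. Hence tw(G) = 2 exactly.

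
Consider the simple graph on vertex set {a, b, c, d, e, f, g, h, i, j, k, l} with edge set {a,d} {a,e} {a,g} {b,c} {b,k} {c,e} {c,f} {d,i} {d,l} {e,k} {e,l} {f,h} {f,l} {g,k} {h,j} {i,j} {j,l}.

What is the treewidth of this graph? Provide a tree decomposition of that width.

Each bag holds 4 vertices, so the decomposition has width 3, which upper-bounds the treewidth. For the lower bound: the 4 vertex sets {b,g,k}, {a}, {e}, {c,d,f,l} are disjoint, each induces a connected subgraph, and every pair is joined by at least one edge of G. Contracting each set to a single vertex therefore yields K_{4} as a minor, and since treewidth is minor-monotone, tw(G) ≥ tw(K_{4}) = 3. Therefore the treewidth is 3.

Treewidth 3.
One such decomposition:
Bags: B1 = {a, b, g, k}  B2 = {a, b, e, k}  B3 = {a, b, c, e}  B4 = {a, c, d, e}  B5 = {c, d, e, l}  B6 = {c, d, f, l}  B7 = {d, f, i, l}  B8 = {f, i, j, l}  B9 = {f, h, i, j}
Tree: B1–B2, B2–B3, B3–B4, B4–B5, B5–B6, B6–B7, B7–B8, B8–B9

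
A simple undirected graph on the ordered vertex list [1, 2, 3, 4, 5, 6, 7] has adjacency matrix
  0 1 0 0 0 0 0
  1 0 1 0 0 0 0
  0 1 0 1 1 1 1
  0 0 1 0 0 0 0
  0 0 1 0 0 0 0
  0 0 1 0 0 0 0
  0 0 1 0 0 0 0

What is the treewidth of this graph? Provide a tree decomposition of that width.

Treewidth 1.
One optimal decomposition is:
Bags: B1 = {3, 6}  B2 = {2, 3}  B3 = {3, 4}  B4 = {3, 7}  B5 = {1, 2}  B6 = {3, 5}
Tree: B1–B2, B1–B3, B3–B4, B2–B5, B3–B6

Every bag has size at most 2, so the width is 2 − 1 = 1 and tw(G) ≤ 1. Any graph with an edge has treewidth ≥ 1, and G has the edge 6–3. Combining the bounds, tw(G) = 1.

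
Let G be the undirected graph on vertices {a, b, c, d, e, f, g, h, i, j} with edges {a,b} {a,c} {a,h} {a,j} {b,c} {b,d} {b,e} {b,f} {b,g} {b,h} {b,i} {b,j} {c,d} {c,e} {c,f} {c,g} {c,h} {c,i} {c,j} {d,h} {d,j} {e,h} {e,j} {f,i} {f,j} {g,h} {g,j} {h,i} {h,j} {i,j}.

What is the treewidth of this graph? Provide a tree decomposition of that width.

Treewidth 4.
Bags: B1 = {a, b, c, h, j}  B2 = {b, c, h, i, j}  B3 = {b, c, e, h, j}  B4 = {b, c, g, h, j}  B5 = {b, c, d, h, j}  B6 = {b, c, f, i, j}
Tree: B1–B2, B2–B3, B3–B4, B4–B5, B2–B6

Each bag holds 5 vertices, so the decomposition has width 4, which upper-bounds the treewidth. For the lower bound, the 5 vertices {b, c, d, h, j} are pairwise adjacent, and any tree decomposition puts a clique entirely inside one bag — forcing width ≥ 4. Therefore the treewidth is 4.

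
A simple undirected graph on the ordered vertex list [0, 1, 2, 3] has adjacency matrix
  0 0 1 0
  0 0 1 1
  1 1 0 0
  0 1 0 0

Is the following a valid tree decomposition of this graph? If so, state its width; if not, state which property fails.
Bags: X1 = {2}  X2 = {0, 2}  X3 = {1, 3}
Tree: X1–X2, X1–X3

A tree decomposition must satisfy three properties: every vertex lies in some bag; for every edge, both endpoints lie together in some bag; and for every vertex, the bags containing it form a connected subtree. Here edge (1,2) lies in no bag, so the decomposition is invalid.

No — edge (1,2) lies in no bag.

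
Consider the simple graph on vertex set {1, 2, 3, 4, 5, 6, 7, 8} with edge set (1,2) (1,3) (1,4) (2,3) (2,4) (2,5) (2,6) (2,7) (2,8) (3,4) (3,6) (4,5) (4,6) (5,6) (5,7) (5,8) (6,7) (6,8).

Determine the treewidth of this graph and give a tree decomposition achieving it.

Treewidth 3.
Bags: B1 = {2, 4, 5, 6}  B2 = {2, 5, 6, 8}  B3 = {2, 3, 4, 6}  B4 = {1, 2, 3, 4}  B5 = {2, 5, 6, 7}
Tree: B1–B2, B1–B3, B3–B4, B1–B5

The largest bag has 4 vertices, giving width 3; this decomposition certifies tw(G) ≤ 3. For the lower bound, the 4 vertices {1, 2, 3, 4} are pairwise adjacent, and any tree decomposition puts a clique entirely inside one bag — forcing width ≥ 3. Therefore the treewidth is 3.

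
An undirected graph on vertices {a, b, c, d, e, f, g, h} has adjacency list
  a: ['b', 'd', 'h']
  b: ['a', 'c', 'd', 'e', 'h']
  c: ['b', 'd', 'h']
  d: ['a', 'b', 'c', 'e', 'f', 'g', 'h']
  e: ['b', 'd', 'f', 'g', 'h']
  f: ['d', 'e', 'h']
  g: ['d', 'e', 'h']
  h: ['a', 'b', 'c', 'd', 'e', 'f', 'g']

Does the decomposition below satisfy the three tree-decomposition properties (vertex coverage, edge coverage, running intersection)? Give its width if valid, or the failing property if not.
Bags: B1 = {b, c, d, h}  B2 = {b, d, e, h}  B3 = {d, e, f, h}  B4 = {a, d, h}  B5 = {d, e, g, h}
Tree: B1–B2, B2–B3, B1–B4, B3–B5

A tree decomposition must satisfy three properties: every vertex lies in some bag; for every edge, both endpoints lie together in some bag; and for every vertex, the bags containing it form a connected subtree. Here edge (b,a) lies in no bag, so the decomposition is invalid.

No — edge (b,a) lies in no bag.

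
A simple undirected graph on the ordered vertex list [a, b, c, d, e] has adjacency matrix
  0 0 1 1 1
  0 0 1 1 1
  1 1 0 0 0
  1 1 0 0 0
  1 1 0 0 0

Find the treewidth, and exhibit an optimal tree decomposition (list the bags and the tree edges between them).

The largest bag has 3 vertices, giving width 2; this decomposition certifies tw(G) ≤ 2. For the lower bound, G contains the cycle a–c–b–e–a, so G is not a forest; only forests have treewidth ≤ 1, hence tw(G) ≥ 2. The upper and lower bounds meet at 2, so that is the treewidth.

Treewidth 2.
One optimal decomposition is:
Bags: B1 = {a, b, c}  B2 = {a, b, e}  B3 = {a, b, d}
Tree: B1–B2, B2–B3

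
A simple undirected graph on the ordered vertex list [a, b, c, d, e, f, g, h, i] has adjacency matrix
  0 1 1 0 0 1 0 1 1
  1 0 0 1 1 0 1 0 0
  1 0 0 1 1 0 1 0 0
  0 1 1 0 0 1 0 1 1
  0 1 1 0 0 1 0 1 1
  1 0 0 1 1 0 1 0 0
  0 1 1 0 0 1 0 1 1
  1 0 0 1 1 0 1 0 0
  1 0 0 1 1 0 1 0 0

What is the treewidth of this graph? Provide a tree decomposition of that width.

The largest bag has 5 vertices, giving width 4; this decomposition certifies tw(G) ≤ 4. For the lower bound: the 5 vertex sets {d,h}, {b,e}, {c,g}, {a}, {f} are disjoint, each induces a connected subgraph, and every pair is joined by at least one edge of G. Contracting each set to a single vertex therefore yields K_{5} as a minor, and since treewidth is minor-monotone, tw(G) ≥ tw(K_{5}) = 4. The upper and lower bounds meet at 4, so that is the treewidth.

Treewidth 4.
One such decomposition:
Bags: B1 = {a, d, e, g, h}  B2 = {a, b, d, e, g}  B3 = {a, c, d, e, g}  B4 = {a, d, e, f, g}  B5 = {a, d, e, g, i}
Tree: B1–B2, B2–B3, B3–B4, B4–B5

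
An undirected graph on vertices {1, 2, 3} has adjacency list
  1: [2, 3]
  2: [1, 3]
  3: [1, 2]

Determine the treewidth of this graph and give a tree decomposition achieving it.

Treewidth 2.
One such decomposition:
Bags: B1 = {1, 2, 3}
Tree: (single bag)

A single bag containing all 3 vertices is trivially a valid decomposition of width 2. Conversely, {1, 2, 3} is a clique of size 3, and the vertices of any clique must share a bag in every tree decomposition; so some bag has ≥ 3 vertices and tw(G) ≥ 2. The upper and lower bounds meet at 2, so that is the treewidth.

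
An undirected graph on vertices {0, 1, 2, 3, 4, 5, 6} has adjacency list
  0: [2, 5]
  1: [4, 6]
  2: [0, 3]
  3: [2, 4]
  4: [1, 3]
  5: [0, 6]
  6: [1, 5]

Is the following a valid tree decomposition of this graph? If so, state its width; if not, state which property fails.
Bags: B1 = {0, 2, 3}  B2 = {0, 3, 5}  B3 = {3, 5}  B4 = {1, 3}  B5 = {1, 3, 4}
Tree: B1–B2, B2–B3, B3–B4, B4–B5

A tree decomposition must satisfy three properties: every vertex lies in some bag; for every edge, both endpoints lie together in some bag; and for every vertex, the bags containing it form a connected subtree. Here vertex 6 appears in no bag, so the decomposition is invalid.

No — vertex 6 appears in no bag.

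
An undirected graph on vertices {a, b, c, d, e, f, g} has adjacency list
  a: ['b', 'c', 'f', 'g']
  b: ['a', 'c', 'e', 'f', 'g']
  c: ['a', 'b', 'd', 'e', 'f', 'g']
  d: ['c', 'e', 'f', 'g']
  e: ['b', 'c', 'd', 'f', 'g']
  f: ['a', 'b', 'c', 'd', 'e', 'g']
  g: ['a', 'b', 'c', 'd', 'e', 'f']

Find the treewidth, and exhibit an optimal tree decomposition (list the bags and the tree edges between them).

Treewidth 4.
Bags: B1 = {b, c, e, f, g}  B2 = {a, b, c, f, g}  B3 = {c, d, e, f, g}
Tree: B1–B2, B1–B3

Each bag holds 5 vertices, so the decomposition has width 4, which upper-bounds the treewidth. Conversely, {c, d, e, f, g} is a clique of size 5, and the vertices of any clique must share a bag in every tree decomposition; so some bag has ≥ 5 vertices and tw(G) ≥ 4. Combining the bounds, tw(G) = 4.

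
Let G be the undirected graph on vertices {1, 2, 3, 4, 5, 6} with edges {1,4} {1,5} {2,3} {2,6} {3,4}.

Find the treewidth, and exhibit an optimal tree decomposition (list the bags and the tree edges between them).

Treewidth 1.
One optimal decomposition is:
Bags: B1 = {2, 6}  B2 = {2, 3}  B3 = {3, 4}  B4 = {1, 4}  B5 = {1, 5}
Tree: B1–B2, B2–B3, B3–B4, B4–B5

Each bag holds 2 vertices, so the decomposition has width 1, which upper-bounds the treewidth. G has an edge, so its treewidth is at least 1. Hence tw(G) = 1 exactly.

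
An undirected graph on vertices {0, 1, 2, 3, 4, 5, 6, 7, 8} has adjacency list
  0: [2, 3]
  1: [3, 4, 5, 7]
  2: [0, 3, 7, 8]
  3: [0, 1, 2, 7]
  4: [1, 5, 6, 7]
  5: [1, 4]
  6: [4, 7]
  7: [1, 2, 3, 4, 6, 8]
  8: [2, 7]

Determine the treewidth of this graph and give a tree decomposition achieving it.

Treewidth 2.
One optimal decomposition is:
Bags: B1 = {1, 3, 7}  B2 = {2, 3, 7}  B3 = {0, 2, 3}  B4 = {1, 4, 7}  B5 = {4, 6, 7}  B6 = {2, 7, 8}  B7 = {1, 4, 5}
Tree: B1–B2, B2–B3, B1–B4, B4–B5, B2–B6, B4–B7

Every bag has size at most 3, so the width is 3 − 1 = 2 and tw(G) ≤ 2. For the lower bound, the 3 vertices {0, 2, 3} are pairwise adjacent, and any tree decomposition puts a clique entirely inside one bag — forcing width ≥ 2. Hence tw(G) = 2 exactly.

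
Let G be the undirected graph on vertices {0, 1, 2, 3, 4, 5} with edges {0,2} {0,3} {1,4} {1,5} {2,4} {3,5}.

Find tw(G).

A width-2 tree decomposition is:
Bags: B1 = {0, 2, 3}  B2 = {2, 3, 5}  B3 = {1, 2, 5}  B4 = {1, 2, 4}
Tree: B1–B2, B2–B3, B3–B4
Every bag has size at most 3, so the width is 3 − 1 = 2 and tw(G) ≤ 2. For the lower bound, G contains the cycle 2–0–3–5–1–4–2, so G is not a forest; only forests have treewidth ≤ 1, hence tw(G) ≥ 2. Therefore the treewidth is 2.

2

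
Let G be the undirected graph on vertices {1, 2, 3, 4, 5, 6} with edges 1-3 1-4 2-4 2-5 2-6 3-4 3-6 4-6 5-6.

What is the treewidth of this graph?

2

A width-2 tree decomposition is:
Bags: B1 = {2, 4, 6}  B2 = {2, 5, 6}  B3 = {3, 4, 6}  B4 = {1, 3, 4}
Tree: B1–B2, B1–B3, B3–B4
The largest bag has 3 vertices, giving width 2; this decomposition certifies tw(G) ≤ 2. Conversely, {2, 4, 6} is a clique of size 3, and the vertices of any clique must share a bag in every tree decomposition; so some bag has ≥ 3 vertices and tw(G) ≥ 2. Combining the bounds, tw(G) = 2.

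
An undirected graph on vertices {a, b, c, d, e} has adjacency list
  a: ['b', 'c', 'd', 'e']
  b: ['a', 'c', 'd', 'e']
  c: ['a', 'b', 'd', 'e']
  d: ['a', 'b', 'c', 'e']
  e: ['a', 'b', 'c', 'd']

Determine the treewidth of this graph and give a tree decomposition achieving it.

Treewidth 4.
One such decomposition:
Bags: B1 = {a, b, c, d, e}
Tree: (single bag)

A single bag containing all 5 vertices is trivially a valid decomposition of width 4. For the lower bound, the 5 vertices {a, b, c, d, e} are pairwise adjacent, and any tree decomposition puts a clique entirely inside one bag — forcing width ≥ 4. Therefore the treewidth is 4.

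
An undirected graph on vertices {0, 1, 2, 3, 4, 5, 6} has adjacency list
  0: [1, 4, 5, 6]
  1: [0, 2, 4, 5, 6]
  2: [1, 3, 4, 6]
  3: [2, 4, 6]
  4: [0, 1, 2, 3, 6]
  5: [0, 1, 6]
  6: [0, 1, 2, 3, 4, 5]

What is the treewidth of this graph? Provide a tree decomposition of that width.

Treewidth 3.
One optimal decomposition is:
Bags: B1 = {1, 2, 4, 6}  B2 = {2, 3, 4, 6}  B3 = {0, 1, 4, 6}  B4 = {0, 1, 5, 6}
Tree: B1–B2, B1–B3, B3–B4

Every bag has size at most 4, so the width is 4 − 1 = 3 and tw(G) ≤ 3. Conversely, {0, 1, 4, 6} is a clique of size 4, and the vertices of any clique must share a bag in every tree decomposition; so some bag has ≥ 4 vertices and tw(G) ≥ 3. Hence tw(G) = 3 exactly.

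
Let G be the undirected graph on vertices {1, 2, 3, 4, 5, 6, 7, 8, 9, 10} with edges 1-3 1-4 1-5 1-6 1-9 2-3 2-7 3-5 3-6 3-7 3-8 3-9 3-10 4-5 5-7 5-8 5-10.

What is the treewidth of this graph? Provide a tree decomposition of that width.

Each bag holds 3 vertices, so the decomposition has width 2, which upper-bounds the treewidth. On the other hand G contains the 3-clique {1, 3, 9}. A clique must lie in a single bag of any decomposition, so no decomposition can have width below 2. Therefore the treewidth is 2.

Treewidth 2.
Bags: B1 = {3, 5, 10}  B2 = {3, 5, 7}  B3 = {1, 3, 5}  B4 = {2, 3, 7}  B5 = {1, 3, 9}  B6 = {1, 4, 5}  B7 = {1, 3, 6}  B8 = {3, 5, 8}
Tree: B1–B2, B2–B3, B2–B4, B3–B5, B3–B6, B3–B7, B2–B8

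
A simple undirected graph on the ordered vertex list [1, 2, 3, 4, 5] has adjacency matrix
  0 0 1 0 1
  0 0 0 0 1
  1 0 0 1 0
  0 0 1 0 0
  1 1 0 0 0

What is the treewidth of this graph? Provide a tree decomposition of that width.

The largest bag has 2 vertices, giving width 1; this decomposition certifies tw(G) ≤ 1. Any graph with an edge has treewidth ≥ 1, and G has the edge 2–5. Therefore the treewidth is 1.

Treewidth 1.
One such decomposition:
Bags: B1 = {2, 5}  B2 = {1, 5}  B3 = {1, 3}  B4 = {3, 4}
Tree: B1–B2, B2–B3, B3–B4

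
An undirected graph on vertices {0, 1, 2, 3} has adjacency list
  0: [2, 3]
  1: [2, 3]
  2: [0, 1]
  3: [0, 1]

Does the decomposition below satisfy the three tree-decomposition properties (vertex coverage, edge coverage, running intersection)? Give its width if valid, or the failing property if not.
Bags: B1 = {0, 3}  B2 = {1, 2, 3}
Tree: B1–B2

No — edge (2,0) lies in no bag.

A tree decomposition must satisfy three properties: every vertex lies in some bag; for every edge, both endpoints lie together in some bag; and for every vertex, the bags containing it form a connected subtree. Here edge (2,0) lies in no bag, so the decomposition is invalid.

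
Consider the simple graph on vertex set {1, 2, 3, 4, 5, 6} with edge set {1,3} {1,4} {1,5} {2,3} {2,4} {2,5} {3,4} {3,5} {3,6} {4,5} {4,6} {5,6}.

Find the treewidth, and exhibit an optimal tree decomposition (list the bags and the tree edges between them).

Treewidth 3.
One such decomposition:
Bags: B1 = {2, 3, 4, 5}  B2 = {1, 3, 4, 5}  B3 = {3, 4, 5, 6}
Tree: B1–B2, B1–B3

Each bag holds 4 vertices, so the decomposition has width 3, which upper-bounds the treewidth. For the lower bound, the 4 vertices {1, 3, 4, 5} are pairwise adjacent, and any tree decomposition puts a clique entirely inside one bag — forcing width ≥ 3. Combining the bounds, tw(G) = 3.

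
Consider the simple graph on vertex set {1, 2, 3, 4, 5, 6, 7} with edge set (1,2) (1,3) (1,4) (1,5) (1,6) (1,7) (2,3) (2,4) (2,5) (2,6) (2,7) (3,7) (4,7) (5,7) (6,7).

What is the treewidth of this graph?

3

A width-3 tree decomposition is:
Bags: B1 = {1, 2, 6, 7}  B2 = {1, 2, 5, 7}  B3 = {1, 2, 3, 7}  B4 = {1, 2, 4, 7}
Tree: B1–B2, B2–B3, B1–B4
Every bag has size at most 4, so the width is 4 − 1 = 3 and tw(G) ≤ 3. Conversely, {1, 2, 3, 7} is a clique of size 4, and the vertices of any clique must share a bag in every tree decomposition; so some bag has ≥ 4 vertices and tw(G) ≥ 3. Combining the bounds, tw(G) = 3.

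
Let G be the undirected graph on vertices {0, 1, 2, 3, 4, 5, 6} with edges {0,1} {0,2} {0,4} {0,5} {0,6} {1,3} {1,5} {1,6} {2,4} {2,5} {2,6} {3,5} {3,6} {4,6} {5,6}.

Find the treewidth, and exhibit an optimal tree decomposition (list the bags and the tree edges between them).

The largest bag has 4 vertices, giving width 3; this decomposition certifies tw(G) ≤ 3. Conversely, {0, 1, 5, 6} is a clique of size 4, and the vertices of any clique must share a bag in every tree decomposition; so some bag has ≥ 4 vertices and tw(G) ≥ 3. The upper and lower bounds meet at 3, so that is the treewidth.

Treewidth 3.
One optimal decomposition is:
Bags: B1 = {0, 2, 4, 6}  B2 = {0, 2, 5, 6}  B3 = {0, 1, 5, 6}  B4 = {1, 3, 5, 6}
Tree: B1–B2, B2–B3, B3–B4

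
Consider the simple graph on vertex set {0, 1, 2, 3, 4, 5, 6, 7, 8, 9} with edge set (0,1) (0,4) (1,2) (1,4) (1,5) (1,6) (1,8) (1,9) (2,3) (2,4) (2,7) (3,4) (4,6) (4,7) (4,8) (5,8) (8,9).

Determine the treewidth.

A width-2 tree decomposition is:
Bags: B1 = {1, 2, 4}  B2 = {1, 4, 8}  B3 = {0, 1, 4}  B4 = {1, 5, 8}  B5 = {2, 4, 7}  B6 = {2, 3, 4}  B7 = {1, 4, 6}  B8 = {1, 8, 9}
Tree: B1–B2, B1–B3, B2–B4, B1–B5, B5–B6, B3–B7, B2–B8
The largest bag has 3 vertices, giving width 2; this decomposition certifies tw(G) ≤ 2. For the lower bound, the 3 vertices {1, 8, 9} are pairwise adjacent, and any tree decomposition puts a clique entirely inside one bag — forcing width ≥ 2. Therefore the treewidth is 2.

2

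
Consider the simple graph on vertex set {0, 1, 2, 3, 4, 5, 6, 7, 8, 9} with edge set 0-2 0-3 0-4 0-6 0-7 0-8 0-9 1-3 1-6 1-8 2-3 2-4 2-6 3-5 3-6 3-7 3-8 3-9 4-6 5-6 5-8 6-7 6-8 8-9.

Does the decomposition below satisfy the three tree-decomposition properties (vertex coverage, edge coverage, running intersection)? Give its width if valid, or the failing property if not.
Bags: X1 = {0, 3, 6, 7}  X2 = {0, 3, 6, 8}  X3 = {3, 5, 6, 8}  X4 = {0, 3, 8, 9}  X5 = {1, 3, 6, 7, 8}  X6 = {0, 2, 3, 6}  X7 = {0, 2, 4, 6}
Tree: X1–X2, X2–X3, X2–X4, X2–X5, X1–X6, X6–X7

A tree decomposition must satisfy three properties: every vertex lies in some bag; for every edge, both endpoints lie together in some bag; and for every vertex, the bags containing it form a connected subtree. Here bags containing vertex 7 are not connected in the tree, so the decomposition is invalid.

No — bags containing vertex 7 are not connected in the tree.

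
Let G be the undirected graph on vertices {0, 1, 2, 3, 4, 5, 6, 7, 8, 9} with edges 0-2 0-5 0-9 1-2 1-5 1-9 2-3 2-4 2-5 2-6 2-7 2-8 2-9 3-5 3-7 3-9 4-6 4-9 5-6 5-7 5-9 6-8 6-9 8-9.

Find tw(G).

A width-3 tree decomposition is:
Bags: B1 = {2, 3, 5, 9}  B2 = {2, 5, 6, 9}  B3 = {2, 4, 6, 9}  B4 = {2, 3, 5, 7}  B5 = {0, 2, 5, 9}  B6 = {2, 6, 8, 9}  B7 = {1, 2, 5, 9}
Tree: B1–B2, B2–B3, B1–B4, B1–B5, B2–B6, B1–B7
Each bag holds 4 vertices, so the decomposition has width 3, which upper-bounds the treewidth. On the other hand G contains the 4-clique {2, 6, 8, 9}. A clique must lie in a single bag of any decomposition, so no decomposition can have width below 3. Hence tw(G) = 3 exactly.

3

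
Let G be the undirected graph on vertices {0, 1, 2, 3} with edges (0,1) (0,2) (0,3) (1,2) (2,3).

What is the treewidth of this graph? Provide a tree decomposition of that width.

Each bag holds 3 vertices, so the decomposition has width 2, which upper-bounds the treewidth. Conversely, {0, 1, 2} is a clique of size 3, and the vertices of any clique must share a bag in every tree decomposition; so some bag has ≥ 3 vertices and tw(G) ≥ 2. The upper and lower bounds meet at 2, so that is the treewidth.

Treewidth 2.
Bags: B1 = {0, 1, 2}  B2 = {0, 2, 3}
Tree: B1–B2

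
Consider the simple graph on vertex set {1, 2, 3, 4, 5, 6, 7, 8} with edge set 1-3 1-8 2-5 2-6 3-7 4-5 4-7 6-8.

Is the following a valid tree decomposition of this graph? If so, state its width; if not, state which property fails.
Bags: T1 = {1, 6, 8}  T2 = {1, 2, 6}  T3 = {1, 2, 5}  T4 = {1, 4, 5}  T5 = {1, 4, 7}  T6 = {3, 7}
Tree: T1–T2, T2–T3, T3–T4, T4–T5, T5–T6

No — edge (1,3) lies in no bag.

A tree decomposition must satisfy three properties: every vertex lies in some bag; for every edge, both endpoints lie together in some bag; and for every vertex, the bags containing it form a connected subtree. Here edge (1,3) lies in no bag, so the decomposition is invalid.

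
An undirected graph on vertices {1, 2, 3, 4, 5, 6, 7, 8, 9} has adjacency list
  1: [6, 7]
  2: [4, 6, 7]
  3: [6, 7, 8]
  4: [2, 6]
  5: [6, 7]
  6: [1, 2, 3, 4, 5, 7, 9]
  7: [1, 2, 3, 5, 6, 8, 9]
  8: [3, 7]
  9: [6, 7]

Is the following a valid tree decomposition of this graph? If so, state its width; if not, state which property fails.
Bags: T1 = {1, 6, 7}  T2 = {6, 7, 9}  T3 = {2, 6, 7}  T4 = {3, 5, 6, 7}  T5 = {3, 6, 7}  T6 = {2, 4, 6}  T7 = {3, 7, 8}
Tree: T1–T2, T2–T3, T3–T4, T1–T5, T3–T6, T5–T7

No — bags containing vertex 3 are not connected in the tree.

A tree decomposition must satisfy three properties: every vertex lies in some bag; for every edge, both endpoints lie together in some bag; and for every vertex, the bags containing it form a connected subtree. Here bags containing vertex 3 are not connected in the tree, so the decomposition is invalid.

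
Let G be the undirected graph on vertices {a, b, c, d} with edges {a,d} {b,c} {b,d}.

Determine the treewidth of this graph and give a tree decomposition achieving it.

Treewidth 1.
One optimal decomposition is:
Bags: B1 = {a, d}  B2 = {b, d}  B3 = {b, c}
Tree: B1–B2, B2–B3

Each bag holds 2 vertices, so the decomposition has width 1, which upper-bounds the treewidth. Any graph with an edge has treewidth ≥ 1, and G has the edge a–d. Therefore the treewidth is 1.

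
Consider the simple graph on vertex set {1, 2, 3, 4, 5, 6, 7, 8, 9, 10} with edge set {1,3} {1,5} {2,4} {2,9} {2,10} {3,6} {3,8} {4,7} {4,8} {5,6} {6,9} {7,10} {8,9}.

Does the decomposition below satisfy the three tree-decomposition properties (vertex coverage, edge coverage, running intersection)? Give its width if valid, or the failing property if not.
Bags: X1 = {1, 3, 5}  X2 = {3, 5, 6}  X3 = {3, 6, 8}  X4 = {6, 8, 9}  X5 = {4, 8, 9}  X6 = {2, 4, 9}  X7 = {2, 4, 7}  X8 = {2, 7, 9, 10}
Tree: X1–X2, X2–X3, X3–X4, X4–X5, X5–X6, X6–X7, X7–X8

A tree decomposition must satisfy three properties: every vertex lies in some bag; for every edge, both endpoints lie together in some bag; and for every vertex, the bags containing it form a connected subtree. Here bags containing vertex 9 are not connected in the tree, so the decomposition is invalid.

No — bags containing vertex 9 are not connected in the tree.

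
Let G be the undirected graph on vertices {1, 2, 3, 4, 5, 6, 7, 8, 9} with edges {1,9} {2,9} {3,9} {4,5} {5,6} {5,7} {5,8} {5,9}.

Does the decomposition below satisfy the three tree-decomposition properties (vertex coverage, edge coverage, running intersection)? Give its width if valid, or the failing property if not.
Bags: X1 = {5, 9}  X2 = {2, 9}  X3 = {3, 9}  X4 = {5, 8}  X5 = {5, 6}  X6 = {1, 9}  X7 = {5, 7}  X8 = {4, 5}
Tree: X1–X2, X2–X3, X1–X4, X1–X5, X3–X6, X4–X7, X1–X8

Yes; width 1.

Every vertex of G appears in some bag (union = {1, 2, 3, 4, 5, 6, 7, 8, 9}); every edge is covered by a bag; and for each vertex v the set of bags containing v is connected in the bag tree. The decomposition is therefore valid. The largest bag has 2 vertices, so the width is 1.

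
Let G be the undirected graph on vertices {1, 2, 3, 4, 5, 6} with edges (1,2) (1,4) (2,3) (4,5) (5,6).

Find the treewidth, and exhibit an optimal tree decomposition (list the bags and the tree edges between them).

Treewidth 1.
One such decomposition:
Bags: B1 = {5, 6}  B2 = {4, 5}  B3 = {1, 4}  B4 = {1, 2}  B5 = {2, 3}
Tree: B1–B2, B2–B3, B3–B4, B4–B5

The largest bag has 2 vertices, giving width 1; this decomposition certifies tw(G) ≤ 1. Since G has at least one edge (e.g. 6–5), it is not an edgeless graph, so tw(G) ≥ 1. Hence tw(G) = 1 exactly.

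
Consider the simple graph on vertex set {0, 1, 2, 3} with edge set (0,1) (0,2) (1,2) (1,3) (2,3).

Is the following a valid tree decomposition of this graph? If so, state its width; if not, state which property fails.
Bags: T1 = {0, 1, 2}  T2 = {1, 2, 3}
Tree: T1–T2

Checking the three conditions: (i) the bags cover all of {0, 1, 2, 3}; (ii) for each edge, some bag contains both endpoints; (iii) the bags containing any fixed vertex form a subtree. All hold, so the decomposition is valid with width 3 − 1 = 2.

Yes; width 2.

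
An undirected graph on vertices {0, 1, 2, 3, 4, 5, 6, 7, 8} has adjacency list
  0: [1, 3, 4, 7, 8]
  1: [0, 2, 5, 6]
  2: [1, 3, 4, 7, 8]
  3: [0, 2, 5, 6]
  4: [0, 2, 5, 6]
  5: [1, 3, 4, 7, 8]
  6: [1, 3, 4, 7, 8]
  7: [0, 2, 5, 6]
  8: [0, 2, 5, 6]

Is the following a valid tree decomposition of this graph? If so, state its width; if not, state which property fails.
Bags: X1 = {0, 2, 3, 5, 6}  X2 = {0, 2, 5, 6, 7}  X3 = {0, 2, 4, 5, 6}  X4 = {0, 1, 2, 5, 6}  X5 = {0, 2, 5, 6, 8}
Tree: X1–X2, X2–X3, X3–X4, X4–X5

Yes; width 4.

Every vertex of G appears in some bag (union = {0, 1, 2, 3, 4, 5, 6, 7, 8}); every edge is covered by a bag; and for each vertex v the set of bags containing v is connected in the bag tree. The decomposition is therefore valid. The largest bag has 5 vertices, so the width is 4.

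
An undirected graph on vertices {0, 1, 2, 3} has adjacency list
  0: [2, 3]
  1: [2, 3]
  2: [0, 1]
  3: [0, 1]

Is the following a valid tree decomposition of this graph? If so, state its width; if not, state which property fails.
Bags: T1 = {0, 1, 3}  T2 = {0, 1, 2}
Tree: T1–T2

Yes; width 2.

Checking the three conditions: (i) the bags cover all of {0, 1, 2, 3}; (ii) for each edge, some bag contains both endpoints; (iii) the bags containing any fixed vertex form a subtree. All hold, so the decomposition is valid with width 3 − 1 = 2.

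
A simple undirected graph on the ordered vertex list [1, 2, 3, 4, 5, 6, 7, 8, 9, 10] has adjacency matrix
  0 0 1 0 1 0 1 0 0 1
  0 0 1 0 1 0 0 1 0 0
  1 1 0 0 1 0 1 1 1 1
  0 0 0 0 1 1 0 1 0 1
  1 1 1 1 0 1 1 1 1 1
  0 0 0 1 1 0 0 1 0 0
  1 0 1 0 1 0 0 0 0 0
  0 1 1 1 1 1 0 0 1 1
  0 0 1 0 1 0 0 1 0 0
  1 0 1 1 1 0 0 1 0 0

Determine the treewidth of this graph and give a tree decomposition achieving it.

The largest bag has 4 vertices, giving width 3; this decomposition certifies tw(G) ≤ 3. Conversely, {3, 5, 8, 9} is a clique of size 4, and the vertices of any clique must share a bag in every tree decomposition; so some bag has ≥ 4 vertices and tw(G) ≥ 3. Hence tw(G) = 3 exactly.

Treewidth 3.
One optimal decomposition is:
Bags: B1 = {3, 5, 8, 10}  B2 = {1, 3, 5, 10}  B3 = {4, 5, 8, 10}  B4 = {1, 3, 5, 7}  B5 = {4, 5, 6, 8}  B6 = {3, 5, 8, 9}  B7 = {2, 3, 5, 8}
Tree: B1–B2, B1–B3, B2–B4, B3–B5, B1–B6, B1–B7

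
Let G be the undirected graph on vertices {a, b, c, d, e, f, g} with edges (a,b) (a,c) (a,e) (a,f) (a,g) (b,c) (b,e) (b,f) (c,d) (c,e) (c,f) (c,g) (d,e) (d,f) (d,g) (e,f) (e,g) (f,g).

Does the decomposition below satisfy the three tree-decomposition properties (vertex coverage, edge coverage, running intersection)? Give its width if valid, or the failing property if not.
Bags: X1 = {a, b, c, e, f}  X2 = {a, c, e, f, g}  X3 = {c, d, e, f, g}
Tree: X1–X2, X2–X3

Yes; width 4.

Vertex coverage: the bags together contain {a, b, c, d, e, f, g}, the full vertex set. Edge coverage: each edge of G has both endpoints in at least one bag. Running intersection: for every vertex, the bags containing it form a connected subtree. All three properties hold, so this is a valid tree decomposition of width max|bag| − 1 = 4, and hence tw(G) ≤ 4.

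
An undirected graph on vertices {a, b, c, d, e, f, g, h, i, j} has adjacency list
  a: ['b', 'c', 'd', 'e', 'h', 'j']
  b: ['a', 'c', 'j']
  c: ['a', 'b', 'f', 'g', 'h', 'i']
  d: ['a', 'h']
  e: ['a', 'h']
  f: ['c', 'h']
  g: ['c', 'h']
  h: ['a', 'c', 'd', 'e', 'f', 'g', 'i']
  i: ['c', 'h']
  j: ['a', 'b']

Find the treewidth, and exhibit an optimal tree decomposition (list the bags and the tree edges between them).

Treewidth 2.
One optimal decomposition is:
Bags: B1 = {c, h, i}  B2 = {a, c, h}  B3 = {a, e, h}  B4 = {c, f, h}  B5 = {a, b, c}  B6 = {c, g, h}  B7 = {a, b, j}  B8 = {a, d, h}
Tree: B1–B2, B2–B3, B1–B4, B2–B5, B4–B6, B5–B7, B2–B8

Every bag has size at most 3, so the width is 3 − 1 = 2 and tw(G) ≤ 2. On the other hand G contains the 3-clique {a, b, j}. A clique must lie in a single bag of any decomposition, so no decomposition can have width below 2. Combining the bounds, tw(G) = 2.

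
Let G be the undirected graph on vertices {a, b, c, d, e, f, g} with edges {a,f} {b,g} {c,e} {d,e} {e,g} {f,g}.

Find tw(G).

1

A width-1 tree decomposition is:
Bags: B1 = {b, g}  B2 = {e, g}  B3 = {c, e}  B4 = {f, g}  B5 = {d, e}  B6 = {a, f}
Tree: B1–B2, B2–B3, B1–B4, B3–B5, B4–B6
Each bag holds 2 vertices, so the decomposition has width 1, which upper-bounds the treewidth. Any graph with an edge has treewidth ≥ 1, and G has the edge g–b. The upper and lower bounds meet at 1, so that is the treewidth.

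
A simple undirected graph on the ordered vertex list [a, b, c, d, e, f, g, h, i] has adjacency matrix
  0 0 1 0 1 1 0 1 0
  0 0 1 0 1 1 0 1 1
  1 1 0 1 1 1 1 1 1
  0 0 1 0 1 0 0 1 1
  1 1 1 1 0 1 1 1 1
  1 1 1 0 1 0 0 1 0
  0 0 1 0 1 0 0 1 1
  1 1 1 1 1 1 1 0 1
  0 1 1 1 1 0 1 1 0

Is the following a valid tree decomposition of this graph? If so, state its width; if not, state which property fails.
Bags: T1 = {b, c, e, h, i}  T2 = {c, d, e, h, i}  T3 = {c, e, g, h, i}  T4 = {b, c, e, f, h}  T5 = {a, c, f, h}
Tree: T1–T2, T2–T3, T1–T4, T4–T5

No — edge (e,a) lies in no bag.

A tree decomposition must satisfy three properties: every vertex lies in some bag; for every edge, both endpoints lie together in some bag; and for every vertex, the bags containing it form a connected subtree. Here edge (e,a) lies in no bag, so the decomposition is invalid.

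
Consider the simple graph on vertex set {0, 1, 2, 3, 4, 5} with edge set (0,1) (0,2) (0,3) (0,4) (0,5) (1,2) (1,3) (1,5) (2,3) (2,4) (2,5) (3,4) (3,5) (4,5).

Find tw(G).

A width-4 tree decomposition is:
Bags: B1 = {0, 1, 2, 3, 5}  B2 = {0, 2, 3, 4, 5}
Tree: B1–B2
Every bag has size at most 5, so the width is 5 − 1 = 4 and tw(G) ≤ 4. Conversely, {0, 1, 2, 3, 5} is a clique of size 5, and the vertices of any clique must share a bag in every tree decomposition; so some bag has ≥ 5 vertices and tw(G) ≥ 4. Combining the bounds, tw(G) = 4.

4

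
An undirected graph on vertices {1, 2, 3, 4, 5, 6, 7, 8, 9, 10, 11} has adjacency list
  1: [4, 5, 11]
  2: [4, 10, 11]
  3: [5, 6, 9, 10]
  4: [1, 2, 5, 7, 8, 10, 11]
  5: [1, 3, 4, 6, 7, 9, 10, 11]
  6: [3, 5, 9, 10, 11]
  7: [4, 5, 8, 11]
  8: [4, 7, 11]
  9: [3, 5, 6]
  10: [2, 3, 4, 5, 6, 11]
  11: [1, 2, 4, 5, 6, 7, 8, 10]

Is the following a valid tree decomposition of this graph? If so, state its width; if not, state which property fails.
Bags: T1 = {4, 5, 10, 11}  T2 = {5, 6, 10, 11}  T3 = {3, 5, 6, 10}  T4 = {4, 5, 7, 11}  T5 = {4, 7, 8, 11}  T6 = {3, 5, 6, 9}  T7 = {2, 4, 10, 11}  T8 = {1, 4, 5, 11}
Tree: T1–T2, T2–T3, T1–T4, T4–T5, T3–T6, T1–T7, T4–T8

Yes; width 3.

Vertex coverage: the bags together contain {1, 2, 3, 4, 5, 6, 7, 8, 9, 10, 11}, the full vertex set. Edge coverage: each edge of G has both endpoints in at least one bag. Running intersection: for every vertex, the bags containing it form a connected subtree. All three properties hold, so this is a valid tree decomposition of width max|bag| − 1 = 3, and hence tw(G) ≤ 3.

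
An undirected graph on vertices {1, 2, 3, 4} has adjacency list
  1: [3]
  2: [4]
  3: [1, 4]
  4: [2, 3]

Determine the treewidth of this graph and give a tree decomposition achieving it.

Treewidth 1.
Bags: B1 = {2, 4}  B2 = {3, 4}  B3 = {1, 3}
Tree: B1–B2, B2–B3

The largest bag has 2 vertices, giving width 1; this decomposition certifies tw(G) ≤ 1. Any graph with an edge has treewidth ≥ 1, and G has the edge 2–4. Therefore the treewidth is 1.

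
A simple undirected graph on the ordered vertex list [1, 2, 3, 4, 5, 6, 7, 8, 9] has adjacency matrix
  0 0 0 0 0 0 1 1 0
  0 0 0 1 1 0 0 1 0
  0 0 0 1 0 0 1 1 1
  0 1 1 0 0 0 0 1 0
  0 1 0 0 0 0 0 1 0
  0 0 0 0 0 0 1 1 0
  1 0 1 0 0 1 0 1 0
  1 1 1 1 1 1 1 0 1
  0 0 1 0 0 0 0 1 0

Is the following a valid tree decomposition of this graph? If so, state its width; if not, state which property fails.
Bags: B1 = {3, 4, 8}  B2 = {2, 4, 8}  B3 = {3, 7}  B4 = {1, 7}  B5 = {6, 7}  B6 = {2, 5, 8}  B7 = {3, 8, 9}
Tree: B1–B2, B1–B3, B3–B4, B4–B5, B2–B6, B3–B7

A tree decomposition must satisfy three properties: every vertex lies in some bag; for every edge, both endpoints lie together in some bag; and for every vertex, the bags containing it form a connected subtree. Here edge (8,7) lies in no bag, so the decomposition is invalid.

No — edge (8,7) lies in no bag.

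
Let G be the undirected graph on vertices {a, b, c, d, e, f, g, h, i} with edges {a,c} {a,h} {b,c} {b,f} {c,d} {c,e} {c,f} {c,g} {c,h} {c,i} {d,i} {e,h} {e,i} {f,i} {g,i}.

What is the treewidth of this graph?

A width-2 tree decomposition is:
Bags: B1 = {c, e, i}  B2 = {c, f, i}  B3 = {b, c, f}  B4 = {c, d, i}  B5 = {c, e, h}  B6 = {c, g, i}  B7 = {a, c, h}
Tree: B1–B2, B2–B3, B1–B4, B1–B5, B4–B6, B5–B7
The largest bag has 3 vertices, giving width 2; this decomposition certifies tw(G) ≤ 2. Conversely, {c, e, h} is a clique of size 3, and the vertices of any clique must share a bag in every tree decomposition; so some bag has ≥ 3 vertices and tw(G) ≥ 2. Therefore the treewidth is 2.

2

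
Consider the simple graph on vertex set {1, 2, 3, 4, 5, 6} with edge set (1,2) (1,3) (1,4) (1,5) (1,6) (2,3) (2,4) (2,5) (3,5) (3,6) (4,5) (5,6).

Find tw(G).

3

A width-3 tree decomposition is:
Bags: B1 = {1, 2, 3, 5}  B2 = {1, 2, 4, 5}  B3 = {1, 3, 5, 6}
Tree: B1–B2, B1–B3
Each bag holds 4 vertices, so the decomposition has width 3, which upper-bounds the treewidth. For the lower bound, the 4 vertices {1, 2, 3, 5} are pairwise adjacent, and any tree decomposition puts a clique entirely inside one bag — forcing width ≥ 3. Hence tw(G) = 3 exactly.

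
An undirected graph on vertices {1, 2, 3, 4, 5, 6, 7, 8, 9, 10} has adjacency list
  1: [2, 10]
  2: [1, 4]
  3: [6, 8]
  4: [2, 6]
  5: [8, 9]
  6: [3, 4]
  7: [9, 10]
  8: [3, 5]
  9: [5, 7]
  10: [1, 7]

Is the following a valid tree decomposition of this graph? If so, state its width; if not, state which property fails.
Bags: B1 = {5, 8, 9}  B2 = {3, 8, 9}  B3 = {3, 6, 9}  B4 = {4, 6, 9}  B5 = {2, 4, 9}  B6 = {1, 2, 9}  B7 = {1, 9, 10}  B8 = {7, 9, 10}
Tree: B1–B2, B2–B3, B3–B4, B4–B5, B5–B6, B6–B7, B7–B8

Checking the three conditions: (i) the bags cover all of {1, 2, 3, 4, 5, 6, 7, 8, 9, 10}; (ii) for each edge, some bag contains both endpoints; (iii) the bags containing any fixed vertex form a subtree. All hold, so the decomposition is valid with width 3 − 1 = 2.

Yes; width 2.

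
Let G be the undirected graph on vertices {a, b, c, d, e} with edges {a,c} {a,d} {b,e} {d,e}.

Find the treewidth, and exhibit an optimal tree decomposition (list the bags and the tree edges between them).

Treewidth 1.
One optimal decomposition is:
Bags: B1 = {a, c}  B2 = {a, d}  B3 = {d, e}  B4 = {b, e}
Tree: B1–B2, B2–B3, B3–B4

Each bag holds 2 vertices, so the decomposition has width 1, which upper-bounds the treewidth. Since G has at least one edge (e.g. c–a), it is not an edgeless graph, so tw(G) ≥ 1. Combining the bounds, tw(G) = 1.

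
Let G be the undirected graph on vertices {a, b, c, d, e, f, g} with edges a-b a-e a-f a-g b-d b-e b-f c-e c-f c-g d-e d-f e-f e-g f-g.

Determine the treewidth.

A width-3 tree decomposition is:
Bags: B1 = {a, e, f, g}  B2 = {c, e, f, g}  B3 = {a, b, e, f}  B4 = {b, d, e, f}
Tree: B1–B2, B1–B3, B3–B4
Each bag holds 4 vertices, so the decomposition has width 3, which upper-bounds the treewidth. Conversely, {b, d, e, f} is a clique of size 4, and the vertices of any clique must share a bag in every tree decomposition; so some bag has ≥ 4 vertices and tw(G) ≥ 3. Hence tw(G) = 3 exactly.

3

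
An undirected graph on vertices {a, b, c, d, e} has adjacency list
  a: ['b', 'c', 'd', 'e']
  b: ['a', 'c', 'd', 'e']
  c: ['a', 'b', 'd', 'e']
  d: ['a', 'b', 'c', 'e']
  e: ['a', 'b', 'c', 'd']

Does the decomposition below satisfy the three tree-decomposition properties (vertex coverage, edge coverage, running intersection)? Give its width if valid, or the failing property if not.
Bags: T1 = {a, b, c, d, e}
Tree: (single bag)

Vertex coverage: the bags together contain {a, b, c, d, e}, the full vertex set. Edge coverage: each edge of G has both endpoints in at least one bag. Running intersection: for every vertex, the bags containing it form a connected subtree. All three properties hold, so this is a valid tree decomposition of width max|bag| − 1 = 4, and hence tw(G) ≤ 4.

Yes; width 4.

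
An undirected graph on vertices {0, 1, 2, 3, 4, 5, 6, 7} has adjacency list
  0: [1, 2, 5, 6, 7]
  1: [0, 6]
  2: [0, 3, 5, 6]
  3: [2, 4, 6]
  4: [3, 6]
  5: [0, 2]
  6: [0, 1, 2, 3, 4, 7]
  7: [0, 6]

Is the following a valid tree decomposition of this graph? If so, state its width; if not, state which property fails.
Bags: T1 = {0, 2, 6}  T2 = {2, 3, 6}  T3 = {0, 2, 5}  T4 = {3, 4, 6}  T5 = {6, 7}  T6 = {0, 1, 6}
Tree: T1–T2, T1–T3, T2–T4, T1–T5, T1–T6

No — edge (0,7) lies in no bag.

A tree decomposition must satisfy three properties: every vertex lies in some bag; for every edge, both endpoints lie together in some bag; and for every vertex, the bags containing it form a connected subtree. Here edge (0,7) lies in no bag, so the decomposition is invalid.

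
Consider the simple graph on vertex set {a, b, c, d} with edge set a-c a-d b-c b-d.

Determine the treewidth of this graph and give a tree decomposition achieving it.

The largest bag has 3 vertices, giving width 2; this decomposition certifies tw(G) ≤ 2. Since d–b–c–a–d is a cycle in G, G is not acyclic. Forests are exactly the graphs of treewidth ≤ 1, so tw(G) ≥ 2. Hence tw(G) = 2 exactly.

Treewidth 2.
One optimal decomposition is:
Bags: B1 = {b, c, d}  B2 = {a, c, d}
Tree: B1–B2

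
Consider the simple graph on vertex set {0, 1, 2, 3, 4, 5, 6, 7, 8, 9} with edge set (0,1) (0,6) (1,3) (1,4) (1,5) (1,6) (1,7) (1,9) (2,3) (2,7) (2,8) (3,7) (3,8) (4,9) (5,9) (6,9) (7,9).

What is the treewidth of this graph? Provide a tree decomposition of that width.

The largest bag has 3 vertices, giving width 2; this decomposition certifies tw(G) ≤ 2. For the lower bound, the 3 vertices {2, 3, 8} are pairwise adjacent, and any tree decomposition puts a clique entirely inside one bag — forcing width ≥ 2. Therefore the treewidth is 2.

Treewidth 2.
One optimal decomposition is:
Bags: B1 = {1, 6, 9}  B2 = {1, 7, 9}  B3 = {1, 3, 7}  B4 = {2, 3, 7}  B5 = {2, 3, 8}  B6 = {1, 5, 9}  B7 = {0, 1, 6}  B8 = {1, 4, 9}
Tree: B1–B2, B2–B3, B3–B4, B4–B5, B2–B6, B1–B7, B2–B8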